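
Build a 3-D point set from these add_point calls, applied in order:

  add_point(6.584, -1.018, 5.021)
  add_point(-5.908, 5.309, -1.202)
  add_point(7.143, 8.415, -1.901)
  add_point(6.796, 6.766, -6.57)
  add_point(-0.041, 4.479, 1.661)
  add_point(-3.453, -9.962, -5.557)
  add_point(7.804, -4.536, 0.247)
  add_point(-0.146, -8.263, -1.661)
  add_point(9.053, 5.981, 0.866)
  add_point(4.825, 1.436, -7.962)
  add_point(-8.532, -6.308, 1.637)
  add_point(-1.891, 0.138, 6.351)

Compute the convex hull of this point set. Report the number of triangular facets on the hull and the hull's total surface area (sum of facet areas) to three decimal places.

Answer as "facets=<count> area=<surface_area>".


facets=20 area=731.378

Hull vertices (12/12): indices [0, 1, 2, 3, 4, 5, 6, 7, 8, 9, 10, 11].

Triangle areas on the boundary:
  f1: (p1, p5, p10) → 58.2033
  f2: (p1, p9, p5) → 89.7297
  f3: (p3, p1, p9) → 38.5420
  f4: (p7, p5, p10) → 24.1462
  f5: (p7, p0, p10) → 54.0847
  f6: (p11, p1, p10) → 49.8528
  f7: (p11, p0, p10) → 39.5972
  f8: (p11, p0, p8) → 35.6506
  f9: (p2, p3, p8) → 9.1235
  f10: (p2, p3, p1) → 33.1877
  f11: (p2, p11, p8) → 27.8292
  f12: (p6, p7, p0) → 26.4696
  f13: (p6, p0, p8) → 25.7330
  f14: (p6, p9, p5) → 68.6841
  f15: (p6, p7, p5) → 13.5729
  f16: (p6, p3, p8) → 41.4288
  f17: (p6, p3, p9) → 30.0842
  f18: (p4, p11, p1) → 21.6723
  f19: (p4, p2, p1) → 25.6551
  f20: (p4, p2, p11) → 18.1313
Σ area = 731.378

Euler: V−E+F = 12−30+20 = 2.


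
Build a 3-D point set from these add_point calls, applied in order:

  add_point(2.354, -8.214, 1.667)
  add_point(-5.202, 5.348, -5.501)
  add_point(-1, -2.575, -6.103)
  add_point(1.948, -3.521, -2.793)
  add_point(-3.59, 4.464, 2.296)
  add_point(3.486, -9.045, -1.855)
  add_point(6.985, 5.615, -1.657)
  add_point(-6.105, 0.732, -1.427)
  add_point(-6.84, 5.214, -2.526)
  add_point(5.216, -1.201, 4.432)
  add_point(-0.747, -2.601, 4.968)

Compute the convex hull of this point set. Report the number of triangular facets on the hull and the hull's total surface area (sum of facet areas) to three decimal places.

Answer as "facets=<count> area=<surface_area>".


Extreme-point indices: [0, 1, 2, 4, 5, 6, 7, 8, 9, 10] — 10 of 11 on the boundary.

Area of each hull facet:
  f1: (p2, p5, p6) → 54.8861
  f2: (p4, p6, p8) → 32.4748
  f3: (p7, p2, p5) → 32.0694
  f4: (p7, p4, p8) → 12.5356
  f5: (p7, p4, p10) → 23.1092
  f6: (p1, p6, p8) → 21.2949
  f7: (p1, p2, p6) → 52.4663
  f8: (p1, p7, p8) → 7.8284
  f9: (p1, p7, p2) → 23.4984
  f10: (p9, p4, p6) → 46.3627
  f11: (p9, p4, p10) → 24.6514
  f12: (p9, p5, p6) → 46.5947
  f13: (p0, p7, p5) → 23.8722
  f14: (p0, p7, p10) → 31.6092
  f15: (p0, p9, p5) → 13.9893
  f16: (p0, p9, p10) → 21.2881
Σ area = 468.531

Euler: V−E+F = 10−24+16 = 2.

facets=16 area=468.531


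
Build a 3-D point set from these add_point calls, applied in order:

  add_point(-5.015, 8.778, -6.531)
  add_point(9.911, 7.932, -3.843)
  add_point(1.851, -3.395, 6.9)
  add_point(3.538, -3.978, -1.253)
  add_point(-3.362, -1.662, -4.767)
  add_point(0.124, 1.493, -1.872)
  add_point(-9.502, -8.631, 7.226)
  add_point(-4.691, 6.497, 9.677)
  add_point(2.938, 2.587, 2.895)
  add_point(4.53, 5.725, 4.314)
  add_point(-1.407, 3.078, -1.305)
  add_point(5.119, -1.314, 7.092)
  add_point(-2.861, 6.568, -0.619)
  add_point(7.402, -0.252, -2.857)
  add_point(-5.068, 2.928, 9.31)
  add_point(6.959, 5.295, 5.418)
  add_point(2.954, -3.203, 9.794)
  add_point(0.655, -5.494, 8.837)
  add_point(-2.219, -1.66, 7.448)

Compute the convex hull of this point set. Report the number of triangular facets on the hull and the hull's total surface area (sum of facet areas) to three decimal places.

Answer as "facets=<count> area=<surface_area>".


facets=20 area=926.736

Extreme-point indices: [0, 1, 3, 4, 6, 7, 11, 13, 14, 15, 16, 17] — 12 of 19 on the boundary.

Triangle areas on the boundary:
  f1: (p7, p0, p6) → 131.4367
  f2: (p7, p0, p1) → 121.7610
  f3: (p4, p0, p6) → 69.6560
  f4: (p4, p0, p1) → 79.1096
  f5: (p14, p16, p6) → 61.0912
  f6: (p14, p7, p6) → 5.9669
  f7: (p14, p7, p16) → 15.6592
  f8: (p15, p7, p1) → 51.8652
  f9: (p15, p7, p16) → 58.4098
  f10: (p13, p4, p1) → 43.8081
  f11: (p3, p13, p16) → 29.8656
  f12: (p3, p4, p6) → 60.7806
  f13: (p3, p13, p4) → 21.7748
  f14: (p11, p15, p1) → 29.9437
  f15: (p11, p13, p1) → 42.5224
  f16: (p11, p15, p16) → 9.1531
  f17: (p11, p13, p16) → 11.1119
  f18: (p17, p16, p6) → 8.5808
  f19: (p17, p3, p6) → 56.3013
  f20: (p17, p3, p16) → 17.9373
Σ area = 926.736

Euler: V−E+F = 12−30+20 = 2.


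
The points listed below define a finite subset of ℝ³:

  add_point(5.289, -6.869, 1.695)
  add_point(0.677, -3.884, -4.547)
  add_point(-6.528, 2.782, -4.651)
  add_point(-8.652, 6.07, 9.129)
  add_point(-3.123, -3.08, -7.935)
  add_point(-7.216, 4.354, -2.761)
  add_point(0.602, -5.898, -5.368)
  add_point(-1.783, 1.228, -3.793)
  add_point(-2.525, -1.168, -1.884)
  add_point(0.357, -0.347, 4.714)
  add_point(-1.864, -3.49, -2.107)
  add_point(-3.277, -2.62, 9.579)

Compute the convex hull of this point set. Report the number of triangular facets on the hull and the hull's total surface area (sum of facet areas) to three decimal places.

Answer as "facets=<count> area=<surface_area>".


facets=16 area=490.975

Hull vertices (10/12): indices [0, 1, 2, 3, 4, 5, 6, 7, 9, 11].

Area of each hull facet:
  f1: (p11, p4, p3) → 89.5867
  f2: (p6, p11, p0) → 52.5607
  f3: (p6, p11, p4) → 41.4228
  f4: (p9, p7, p3) → 52.9123
  f5: (p9, p7, p0) → 38.7656
  f6: (p9, p11, p3) → 33.1362
  f7: (p9, p11, p0) → 26.8222
  f8: (p5, p7, p3) → 36.2630
  f9: (p1, p7, p4) → 13.7039
  f10: (p1, p6, p4) → 5.5613
  f11: (p1, p7, p0) → 21.1252
  f12: (p1, p6, p0) → 9.0438
  f13: (p2, p7, p4) → 15.4305
  f14: (p2, p5, p7) → 6.1352
  f15: (p2, p4, p3) → 40.2943
  f16: (p2, p5, p3) → 8.2109
Σ area = 490.975

Euler characteristic 10−24+16 = 2 ✓


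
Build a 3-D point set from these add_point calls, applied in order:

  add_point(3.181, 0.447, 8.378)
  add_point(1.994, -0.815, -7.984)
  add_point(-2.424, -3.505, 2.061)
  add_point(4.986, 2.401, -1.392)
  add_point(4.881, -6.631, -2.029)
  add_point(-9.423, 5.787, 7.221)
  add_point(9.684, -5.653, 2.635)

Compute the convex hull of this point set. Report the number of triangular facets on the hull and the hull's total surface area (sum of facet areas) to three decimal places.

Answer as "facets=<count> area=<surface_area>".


Extreme-point indices: [0, 1, 2, 3, 4, 5, 6] — 7 of 7 on the boundary.

Area of each hull facet:
  f1: (p1, p4, p6) → 23.7742
  f2: (p3, p1, p5) → 66.7072
  f3: (p3, p1, p6) → 39.5499
  f4: (p2, p4, p6) → 29.5305
  f5: (p2, p1, p5) → 65.8376
  f6: (p2, p1, p4) → 38.6547
  f7: (p0, p2, p5) → 57.3905
  f8: (p0, p2, p6) → 47.9740
  f9: (p0, p3, p5) → 69.5481
  f10: (p0, p3, p6) → 45.8385
Σ area = 484.805

Euler characteristic 7−15+10 = 2 ✓

facets=10 area=484.805


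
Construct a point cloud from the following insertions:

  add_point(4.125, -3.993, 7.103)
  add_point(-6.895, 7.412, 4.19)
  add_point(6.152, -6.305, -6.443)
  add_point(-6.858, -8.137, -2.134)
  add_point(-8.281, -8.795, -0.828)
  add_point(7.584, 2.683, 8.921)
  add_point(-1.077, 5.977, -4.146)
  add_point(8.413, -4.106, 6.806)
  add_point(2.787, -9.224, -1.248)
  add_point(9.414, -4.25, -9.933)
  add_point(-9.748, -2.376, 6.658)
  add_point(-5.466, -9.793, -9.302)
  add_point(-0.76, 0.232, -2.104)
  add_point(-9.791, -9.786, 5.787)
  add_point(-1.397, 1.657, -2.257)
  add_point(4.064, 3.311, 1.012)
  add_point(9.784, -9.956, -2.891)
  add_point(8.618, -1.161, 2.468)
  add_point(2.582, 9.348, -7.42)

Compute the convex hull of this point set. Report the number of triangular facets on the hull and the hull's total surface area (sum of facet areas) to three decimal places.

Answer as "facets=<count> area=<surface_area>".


facets=20 area=1305.332

12 of the 19 inputs are extreme points: [0, 1, 4, 5, 7, 9, 10, 11, 13, 16, 17, 18].

Area of each hull facet:
  f1: (p11, p16, p13) → 128.9238
  f2: (p7, p16, p13) → 108.5456
  f3: (p1, p5, p18) → 114.8276
  f4: (p1, p11, p18) → 150.7439
  f5: (p17, p7, p16) → 27.1665
  f6: (p17, p7, p5) → 18.0119
  f7: (p9, p11, p16) → 70.4375
  f8: (p9, p11, p18) → 121.7590
  f9: (p9, p17, p16) → 46.5674
  f10: (p9, p5, p18) → 135.1231
  f11: (p9, p17, p5) → 14.3908
  f12: (p0, p5, p13) → 37.8908
  f13: (p0, p7, p13) → 14.1039
  f14: (p0, p7, p5) → 15.1906
  f15: (p10, p1, p11) → 94.4174
  f16: (p10, p5, p13) → 64.8388
  f17: (p10, p1, p5) → 83.2380
  f18: (p4, p11, p13) → 8.3274
  f19: (p4, p10, p13) → 25.5678
  f20: (p4, p10, p11) → 25.2599
Σ area = 1305.332

Euler: V−E+F = 12−30+20 = 2.


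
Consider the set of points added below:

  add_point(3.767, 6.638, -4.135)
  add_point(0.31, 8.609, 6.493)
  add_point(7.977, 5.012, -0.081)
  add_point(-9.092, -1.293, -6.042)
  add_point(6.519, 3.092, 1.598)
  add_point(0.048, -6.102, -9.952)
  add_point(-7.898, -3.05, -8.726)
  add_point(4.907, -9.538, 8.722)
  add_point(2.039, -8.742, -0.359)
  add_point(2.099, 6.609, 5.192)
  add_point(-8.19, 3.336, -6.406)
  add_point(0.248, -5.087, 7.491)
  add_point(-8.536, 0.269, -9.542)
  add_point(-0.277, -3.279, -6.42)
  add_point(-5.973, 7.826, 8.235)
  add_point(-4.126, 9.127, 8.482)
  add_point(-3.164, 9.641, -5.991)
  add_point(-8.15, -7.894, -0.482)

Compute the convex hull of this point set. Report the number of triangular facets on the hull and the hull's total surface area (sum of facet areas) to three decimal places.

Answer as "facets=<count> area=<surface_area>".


Points on the hull: [0, 1, 2, 3, 5, 6, 7, 8, 10, 11, 12, 14, 15, 16, 17] (15 of 18).

Facet areas (half cross-product norm):
  f1: (p5, p7, p2) → 136.8616
  f2: (p0, p5, p2) → 42.9668
  f3: (p8, p5, p7) → 9.8962
  f4: (p17, p8, p7) → 46.3304
  f5: (p17, p8, p5) → 50.5036
  f6: (p1, p7, p2) → 91.4848
  f7: (p1, p15, p7) → 44.3064
  f8: (p14, p15, p7) → 23.2610
  f9: (p14, p17, p3) → 73.9516
  f10: (p16, p1, p15) → 31.4650
  f11: (p16, p0, p2) → 11.1488
  f12: (p16, p1, p2) → 64.7062
  f13: (p16, p14, p15) → 16.4831
  f14: (p16, p0, p5) → 56.3494
  f15: (p16, p12, p5) → 60.3556
  f16: (p6, p17, p5) → 41.1073
  f17: (p6, p12, p5) → 13.1571
  f18: (p6, p17, p3) → 14.8179
  f19: (p6, p12, p3) → 5.5283
  f20: (p11, p17, p7) → 34.5731
  f21: (p11, p14, p7) → 19.6666
  f22: (p11, p14, p17) → 85.3601
  f23: (p10, p16, p12) → 13.7956
  f24: (p10, p16, p14) → 58.1698
  f25: (p10, p12, p3) → 7.9761
  f26: (p10, p14, p3) → 35.5400
Σ area = 1089.763

Check V−E+F: 15 − 39 + 26 = 2.

facets=26 area=1089.763


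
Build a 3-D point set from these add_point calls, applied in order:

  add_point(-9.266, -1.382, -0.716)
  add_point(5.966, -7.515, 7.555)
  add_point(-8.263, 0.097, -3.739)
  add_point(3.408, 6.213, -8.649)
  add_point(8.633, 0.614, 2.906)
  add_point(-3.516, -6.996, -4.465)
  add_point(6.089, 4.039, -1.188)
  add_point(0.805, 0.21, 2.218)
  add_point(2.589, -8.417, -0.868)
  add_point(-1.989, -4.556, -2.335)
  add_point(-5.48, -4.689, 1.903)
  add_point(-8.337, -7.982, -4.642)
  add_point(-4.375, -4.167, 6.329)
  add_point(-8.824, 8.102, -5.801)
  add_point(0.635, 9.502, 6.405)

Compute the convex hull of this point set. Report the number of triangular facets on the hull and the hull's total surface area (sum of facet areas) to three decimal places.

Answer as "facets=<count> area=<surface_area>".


Extreme-point indices: [0, 1, 3, 4, 5, 6, 8, 11, 12, 13, 14] — 11 of 15 on the boundary.

Triangle areas on the boundary:
  f1: (p1, p14, p4) → 58.1246
  f2: (p13, p14, p0) → 80.4649
  f3: (p13, p3, p14) → 90.3462
  f4: (p6, p14, p4) → 32.0039
  f5: (p6, p3, p4) → 9.4174
  f6: (p6, p3, p14) → 41.8755
  f7: (p12, p14, p0) → 65.3141
  f8: (p12, p1, p14) → 79.5637
  f9: (p11, p13, p0) → 35.9111
  f10: (p11, p13, p3) → 101.1079
  f11: (p11, p12, p0) → 34.7955
  f12: (p11, p12, p1) → 63.8086
  f13: (p5, p11, p3) → 30.5447
  f14: (p8, p11, p1) → 40.2004
  f15: (p8, p5, p11) → 10.5413
  f16: (p8, p1, p4) → 42.9064
  f17: (p8, p3, p4) → 78.7775
  f18: (p8, p5, p3) → 55.8112
Σ area = 951.515

Check V−E+F: 11 − 27 + 18 = 2.

facets=18 area=951.515


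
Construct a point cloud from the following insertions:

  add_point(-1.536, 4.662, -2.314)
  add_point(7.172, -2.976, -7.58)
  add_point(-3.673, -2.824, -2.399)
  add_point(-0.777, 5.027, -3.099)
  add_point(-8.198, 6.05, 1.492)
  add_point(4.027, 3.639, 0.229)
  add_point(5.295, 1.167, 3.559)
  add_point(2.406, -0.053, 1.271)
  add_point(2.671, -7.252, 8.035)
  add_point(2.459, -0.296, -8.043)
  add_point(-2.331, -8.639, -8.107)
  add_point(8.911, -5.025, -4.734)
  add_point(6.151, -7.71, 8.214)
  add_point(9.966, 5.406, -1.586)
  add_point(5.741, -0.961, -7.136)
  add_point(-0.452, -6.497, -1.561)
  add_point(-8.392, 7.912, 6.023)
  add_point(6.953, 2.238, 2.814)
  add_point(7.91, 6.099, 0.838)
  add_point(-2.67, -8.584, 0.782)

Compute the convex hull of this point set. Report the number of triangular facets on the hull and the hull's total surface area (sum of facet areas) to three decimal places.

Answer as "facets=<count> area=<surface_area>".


facets=22 area=906.204

Extreme-point indices: [1, 3, 4, 8, 9, 10, 11, 12, 13, 14, 16, 18, 19] — 13 of 20 on the boundary.

Triangle areas on the boundary:
  f1: (p11, p12, p13) → 73.7719
  f2: (p11, p12, p10) → 82.9348
  f3: (p3, p13, p16) → 57.3217
  f4: (p18, p13, p16) → 14.9214
  f5: (p18, p12, p16) → 133.8760
  f6: (p18, p12, p13) → 24.9218
  f7: (p19, p12, p10) → 40.6335
  f8: (p4, p3, p16) → 17.8347
  f9: (p4, p19, p16) → 34.9966
  f10: (p4, p19, p10) → 69.5049
  f11: (p9, p3, p13) → 41.2771
  f12: (p9, p4, p10) → 75.2449
  f13: (p9, p4, p3) → 23.2492
  f14: (p8, p12, p16) → 24.0005
  f15: (p8, p19, p16) → 81.6797
  f16: (p8, p19, p12) → 12.7726
  f17: (p1, p11, p13) → 20.7613
  f18: (p1, p11, p10) → 21.4365
  f19: (p1, p9, p10) → 26.1743
  f20: (p14, p9, p13) → 14.6497
  f21: (p14, p1, p13) → 10.9184
  f22: (p14, p1, p9) → 3.3223
Σ area = 906.204

Euler characteristic 13−33+22 = 2 ✓


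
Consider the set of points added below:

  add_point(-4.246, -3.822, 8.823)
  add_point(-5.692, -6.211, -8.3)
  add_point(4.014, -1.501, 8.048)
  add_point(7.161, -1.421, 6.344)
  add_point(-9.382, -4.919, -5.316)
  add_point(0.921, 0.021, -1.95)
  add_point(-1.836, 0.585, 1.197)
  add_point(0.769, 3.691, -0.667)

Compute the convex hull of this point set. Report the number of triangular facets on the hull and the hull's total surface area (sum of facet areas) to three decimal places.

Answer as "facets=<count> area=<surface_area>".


Points on the hull: [0, 1, 2, 3, 4, 5, 7] (7 of 8).

Area of each hull facet:
  f1: (p0, p7, p4) → 85.1680
  f2: (p1, p7, p4) → 34.1077
  f3: (p1, p0, p4) → 34.9823
  f4: (p1, p0, p3) → 102.8854
  f5: (p2, p7, p3) → 18.8945
  f6: (p2, p0, p3) → 6.9766
  f7: (p2, p0, p7) → 45.7025
  f8: (p5, p7, p3) → 20.2664
  f9: (p5, p1, p3) → 39.6192
  f10: (p5, p1, p7) → 15.4883
Σ area = 404.091

Check V−E+F: 7 − 15 + 10 = 2.

facets=10 area=404.091


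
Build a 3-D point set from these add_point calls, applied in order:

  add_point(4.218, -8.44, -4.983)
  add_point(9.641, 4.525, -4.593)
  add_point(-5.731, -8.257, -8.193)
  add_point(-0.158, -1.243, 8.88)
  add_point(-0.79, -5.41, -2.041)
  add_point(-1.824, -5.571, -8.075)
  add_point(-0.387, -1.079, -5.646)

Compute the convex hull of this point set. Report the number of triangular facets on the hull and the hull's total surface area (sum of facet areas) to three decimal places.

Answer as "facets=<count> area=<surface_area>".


facets=8 area=439.108

Extreme-point indices: [0, 1, 2, 3, 5, 6] — 6 of 7 on the boundary.

Facet areas (half cross-product norm):
  f1: (p3, p0, p2) → 84.8015
  f2: (p3, p0, p1) → 107.6863
  f3: (p6, p3, p2) → 65.0021
  f4: (p6, p3, p1) → 83.3845
  f5: (p5, p0, p2) → 15.4659
  f6: (p5, p0, p1) → 51.7726
  f7: (p5, p6, p2) → 8.8067
  f8: (p5, p6, p1) → 22.1881
Σ area = 439.108

Check V−E+F: 6 − 12 + 8 = 2.


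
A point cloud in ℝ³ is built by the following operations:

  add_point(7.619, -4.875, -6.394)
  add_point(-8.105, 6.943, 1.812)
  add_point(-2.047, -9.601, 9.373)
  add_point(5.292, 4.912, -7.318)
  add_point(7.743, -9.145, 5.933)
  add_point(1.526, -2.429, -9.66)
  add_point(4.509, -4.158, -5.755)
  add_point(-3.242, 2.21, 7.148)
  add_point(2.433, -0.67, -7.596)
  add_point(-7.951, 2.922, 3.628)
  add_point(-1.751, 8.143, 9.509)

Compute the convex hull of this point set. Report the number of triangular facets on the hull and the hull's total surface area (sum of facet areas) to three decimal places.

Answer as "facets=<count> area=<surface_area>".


Hull vertices (8/11): indices [0, 1, 2, 3, 4, 5, 9, 10].

Triangle areas on the boundary:
  f1: (p10, p2, p4) → 92.0170
  f2: (p9, p5, p1) → 37.9096
  f3: (p9, p5, p2) → 126.6029
  f4: (p9, p10, p1) → 21.6042
  f5: (p9, p10, p2) → 75.0129
  f6: (p3, p10, p4) → 161.5878
  f7: (p3, p5, p1) → 69.7076
  f8: (p3, p10, p1) → 81.8906
  f9: (p0, p3, p4) → 60.2308
  f10: (p0, p3, p5) → 30.8050
  f11: (p0, p2, p4) → 64.2293
  f12: (p0, p5, p2) → 69.9574
Σ area = 891.555

Check V−E+F: 8 − 18 + 12 = 2.

facets=12 area=891.555


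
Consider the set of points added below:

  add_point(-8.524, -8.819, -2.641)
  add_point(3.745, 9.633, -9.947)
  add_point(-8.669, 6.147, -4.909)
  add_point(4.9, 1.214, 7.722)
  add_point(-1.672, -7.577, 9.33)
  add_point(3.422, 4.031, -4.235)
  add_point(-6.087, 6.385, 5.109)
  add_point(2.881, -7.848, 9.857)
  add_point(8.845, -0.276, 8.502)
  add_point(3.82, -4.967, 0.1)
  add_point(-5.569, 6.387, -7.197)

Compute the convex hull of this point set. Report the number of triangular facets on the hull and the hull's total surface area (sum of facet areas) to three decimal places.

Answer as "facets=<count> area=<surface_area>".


facets=16 area=966.916

10 of the 11 inputs are extreme points: [0, 1, 2, 3, 4, 6, 7, 8, 9, 10].

Area of each hull facet:
  f1: (p6, p0, p2) → 77.7114
  f2: (p6, p1, p2) → 71.0850
  f3: (p6, p1, p8) → 148.0012
  f4: (p10, p0, p2) → 28.9199
  f5: (p10, p1, p2) → 8.2238
  f6: (p10, p1, p0) → 69.5364
  f7: (p9, p1, p8) → 95.8537
  f8: (p9, p1, p0) → 116.3090
  f9: (p4, p6, p0) → 100.6474
  f10: (p3, p6, p8) → 2.1951
  f11: (p3, p4, p6) → 67.9656
  f12: (p7, p9, p0) → 67.4936
  f13: (p7, p4, p0) → 25.7959
  f14: (p7, p9, p8) → 45.3812
  f15: (p7, p3, p8) → 20.1074
  f16: (p7, p3, p4) → 21.6893
Σ area = 966.916

Euler characteristic 10−24+16 = 2 ✓


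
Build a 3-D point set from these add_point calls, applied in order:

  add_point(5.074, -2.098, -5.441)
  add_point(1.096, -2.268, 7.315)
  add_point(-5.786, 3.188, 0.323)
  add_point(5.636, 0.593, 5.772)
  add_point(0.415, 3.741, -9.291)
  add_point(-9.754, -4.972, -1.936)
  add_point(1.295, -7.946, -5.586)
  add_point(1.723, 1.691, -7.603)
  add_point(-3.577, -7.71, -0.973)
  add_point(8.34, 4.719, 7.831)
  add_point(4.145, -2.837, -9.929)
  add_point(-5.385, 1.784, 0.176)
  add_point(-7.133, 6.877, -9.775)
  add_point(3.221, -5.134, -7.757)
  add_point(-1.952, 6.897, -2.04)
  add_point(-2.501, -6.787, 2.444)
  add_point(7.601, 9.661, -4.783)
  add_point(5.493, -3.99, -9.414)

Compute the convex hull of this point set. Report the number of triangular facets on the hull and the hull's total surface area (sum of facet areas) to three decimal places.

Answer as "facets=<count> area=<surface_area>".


14 of the 18 inputs are extreme points: [1, 2, 3, 4, 5, 6, 8, 9, 10, 12, 14, 15, 16, 17].

Per-facet area ½‖(b−a)×(c−a)‖:
  f1: (p12, p4, p16) → 37.8838
  f2: (p15, p1, p5) → 26.2104
  f3: (p15, p1, p6) → 30.1576
  f4: (p3, p1, p9) → 10.6530
  f5: (p3, p1, p6) → 39.2895
  f6: (p14, p16, p9) → 66.8828
  f7: (p14, p12, p16) → 45.8840
  f8: (p17, p16, p9) → 98.7592
  f9: (p17, p3, p9) → 34.0362
  f10: (p17, p3, p6) → 51.2537
  f11: (p8, p6, p5) → 18.7605
  f12: (p8, p15, p5) → 12.0681
  f13: (p8, p15, p6) → 11.1974
  f14: (p2, p1, p9) → 56.0425
  f15: (p2, p14, p9) → 41.8898
  f16: (p2, p1, p5) → 52.4790
  f17: (p2, p12, p5) → 50.6466
  f18: (p2, p14, p12) → 27.1459
  f19: (p10, p4, p16) → 38.5263
  f20: (p10, p17, p16) → 12.3853
  f21: (p10, p12, p4) → 19.4370
  f22: (p10, p17, p6) → 6.3787
  f23: (p10, p6, p5) → 40.6942
  f24: (p10, p12, p5) → 98.9132
Σ area = 927.575

Check V−E+F: 14 − 36 + 24 = 2.

facets=24 area=927.575


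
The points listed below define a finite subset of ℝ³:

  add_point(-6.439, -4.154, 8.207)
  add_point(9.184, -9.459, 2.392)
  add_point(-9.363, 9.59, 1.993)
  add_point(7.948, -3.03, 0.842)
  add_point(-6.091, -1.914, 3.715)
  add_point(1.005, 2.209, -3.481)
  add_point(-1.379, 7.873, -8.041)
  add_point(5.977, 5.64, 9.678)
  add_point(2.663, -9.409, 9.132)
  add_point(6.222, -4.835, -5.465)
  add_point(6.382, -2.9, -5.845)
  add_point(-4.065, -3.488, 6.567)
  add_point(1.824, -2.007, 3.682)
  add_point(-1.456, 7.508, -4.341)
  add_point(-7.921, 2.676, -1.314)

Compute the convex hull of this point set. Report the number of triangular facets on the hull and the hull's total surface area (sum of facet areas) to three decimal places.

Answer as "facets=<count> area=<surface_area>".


facets=18 area=983.173

Points on the hull: [0, 1, 2, 3, 4, 6, 7, 8, 9, 10, 14] (11 of 15).

Facet areas (half cross-product norm):
  f1: (p6, p7, p2) → 110.8635
  f2: (p0, p7, p2) → 113.5723
  f3: (p3, p7, p1) → 35.8244
  f4: (p8, p7, p1) → 71.7916
  f5: (p8, p0, p7) → 77.6565
  f6: (p14, p6, p2) → 41.7723
  f7: (p14, p0, p2) → 45.1787
  f8: (p9, p8, p1) → 41.7301
  f9: (p9, p8, p0) → 82.8116
  f10: (p9, p14, p6) → 78.8357
  f11: (p4, p14, p0) → 7.4051
  f12: (p4, p9, p0) → 34.1631
  f13: (p4, p9, p14) → 54.8743
  f14: (p10, p9, p6) → 8.5321
  f15: (p10, p6, p7) → 115.2740
  f16: (p10, p3, p7) → 33.1781
  f17: (p10, p3, p1) → 22.1537
  f18: (p10, p9, p1) → 7.5557
Σ area = 983.173

Euler: V−E+F = 11−27+18 = 2.


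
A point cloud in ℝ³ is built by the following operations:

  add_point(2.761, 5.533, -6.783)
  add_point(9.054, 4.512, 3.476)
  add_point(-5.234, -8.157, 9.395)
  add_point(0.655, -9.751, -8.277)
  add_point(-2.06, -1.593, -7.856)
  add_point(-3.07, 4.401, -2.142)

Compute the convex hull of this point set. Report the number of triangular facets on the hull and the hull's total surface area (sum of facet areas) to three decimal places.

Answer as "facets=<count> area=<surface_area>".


6 of the 6 inputs are extreme points: [0, 1, 2, 3, 4, 5].

Facet areas (half cross-product norm):
  f1: (p3, p1, p2) → 166.8006
  f2: (p0, p3, p1) → 93.3872
  f3: (p5, p1, p2) → 113.3373
  f4: (p5, p0, p1) → 45.1218
  f5: (p4, p0, p3) → 29.5825
  f6: (p4, p5, p0) → 28.7145
  f7: (p4, p3, p2) → 78.3784
  f8: (p4, p5, p2) → 71.6137
Σ area = 626.936

Euler: V−E+F = 6−12+8 = 2.

facets=8 area=626.936


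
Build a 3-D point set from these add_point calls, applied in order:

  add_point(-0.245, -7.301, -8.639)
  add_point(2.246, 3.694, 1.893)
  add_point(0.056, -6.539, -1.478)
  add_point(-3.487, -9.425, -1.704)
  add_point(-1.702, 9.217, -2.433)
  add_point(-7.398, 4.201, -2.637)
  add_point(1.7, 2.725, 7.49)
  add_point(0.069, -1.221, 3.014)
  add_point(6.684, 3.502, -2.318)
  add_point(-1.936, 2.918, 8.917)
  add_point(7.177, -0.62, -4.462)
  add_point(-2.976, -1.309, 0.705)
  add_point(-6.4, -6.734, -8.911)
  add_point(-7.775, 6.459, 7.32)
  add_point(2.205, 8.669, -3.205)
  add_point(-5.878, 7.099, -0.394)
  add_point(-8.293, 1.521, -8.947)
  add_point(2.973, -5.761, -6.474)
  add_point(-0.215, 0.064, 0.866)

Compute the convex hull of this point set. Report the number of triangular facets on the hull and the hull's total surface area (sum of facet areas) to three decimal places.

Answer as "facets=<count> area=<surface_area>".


Points on the hull: [0, 2, 3, 4, 6, 8, 9, 10, 12, 13, 14, 15, 16, 17] (14 of 19).

Facet areas (half cross-product norm):
  f1: (p14, p10, p16) → 73.1670
  f2: (p0, p10, p16) → 64.6430
  f3: (p13, p9, p3) → 56.6713
  f4: (p6, p2, p10) → 60.0171
  f5: (p6, p13, p9) → 9.5743
  f6: (p6, p13, p14) → 61.6222
  f7: (p6, p9, p3) → 31.4265
  f8: (p6, p2, p3) → 24.1884
  f9: (p12, p0, p16) → 24.8934
  f10: (p12, p0, p3) → 23.0850
  f11: (p12, p13, p16) → 69.3049
  f12: (p12, p13, p3) → 77.0247
  f13: (p17, p0, p3) → 16.5636
  f14: (p17, p2, p3) → 12.0638
  f15: (p17, p0, p10) → 6.5728
  f16: (p17, p2, p10) → 20.0135
  f17: (p4, p14, p16) → 22.7628
  f18: (p4, p13, p14) → 18.5165
  f19: (p8, p14, p10) → 11.9499
  f20: (p8, p6, p10) → 23.6860
  f21: (p8, p6, p14) → 37.7201
  f22: (p15, p13, p16) → 30.2034
  f23: (p15, p4, p16) → 26.7011
  f24: (p15, p4, p13) → 16.0568
Σ area = 818.428

Euler characteristic 14−36+24 = 2 ✓

facets=24 area=818.428


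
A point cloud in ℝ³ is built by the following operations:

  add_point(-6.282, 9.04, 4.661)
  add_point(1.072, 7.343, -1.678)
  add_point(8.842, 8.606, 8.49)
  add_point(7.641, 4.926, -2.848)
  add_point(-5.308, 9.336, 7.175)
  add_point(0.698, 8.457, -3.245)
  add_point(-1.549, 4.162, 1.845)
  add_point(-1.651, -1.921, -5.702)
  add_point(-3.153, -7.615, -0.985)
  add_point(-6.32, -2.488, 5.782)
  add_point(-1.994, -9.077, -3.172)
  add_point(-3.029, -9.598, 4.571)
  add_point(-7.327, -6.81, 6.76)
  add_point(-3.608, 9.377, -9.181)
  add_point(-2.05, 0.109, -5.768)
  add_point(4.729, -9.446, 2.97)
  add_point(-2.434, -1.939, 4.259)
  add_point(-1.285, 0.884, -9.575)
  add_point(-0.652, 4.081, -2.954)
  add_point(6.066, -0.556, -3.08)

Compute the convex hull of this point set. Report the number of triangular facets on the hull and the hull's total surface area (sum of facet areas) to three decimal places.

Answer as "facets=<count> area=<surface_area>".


11 of the 20 inputs are extreme points: [0, 2, 3, 4, 10, 11, 12, 13, 15, 17, 19].

Facet areas (half cross-product norm):
  f1: (p15, p2, p12) → 124.3481
  f2: (p4, p2, p12) → 115.4842
  f3: (p4, p13, p2) → 116.9910
  f4: (p10, p13, p12) → 111.8734
  f5: (p10, p17, p13) → 33.4024
  f6: (p3, p15, p2) → 94.3818
  f7: (p3, p13, p2) → 74.1812
  f8: (p3, p17, p13) → 51.7443
  f9: (p0, p13, p12) → 111.4333
  f10: (p0, p4, p12) → 21.7277
  f11: (p0, p4, p13) → 10.4030
  f12: (p11, p15, p12) → 12.4655
  f13: (p11, p10, p12) → 19.3951
  f14: (p11, p10, p15) → 29.2716
  f15: (p19, p3, p17) → 28.1789
  f16: (p19, p3, p15) → 18.5902
  f17: (p19, p10, p17) → 53.0565
  f18: (p19, p10, p15) → 46.8076
Σ area = 1073.736

Euler: V−E+F = 11−27+18 = 2.

facets=18 area=1073.736


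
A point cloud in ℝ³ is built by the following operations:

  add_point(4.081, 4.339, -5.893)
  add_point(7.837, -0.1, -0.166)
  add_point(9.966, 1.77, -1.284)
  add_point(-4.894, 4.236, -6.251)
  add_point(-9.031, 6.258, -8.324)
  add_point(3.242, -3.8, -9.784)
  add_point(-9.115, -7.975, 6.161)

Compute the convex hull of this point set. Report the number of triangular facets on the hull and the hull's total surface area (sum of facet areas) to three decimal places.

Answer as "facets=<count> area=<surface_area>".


6 of the 7 inputs are extreme points: [0, 1, 2, 4, 5, 6].

Area of each hull facet:
  f1: (p4, p2, p6) → 194.0331
  f2: (p5, p4, p6) → 150.0684
  f3: (p0, p4, p2) → 25.6701
  f4: (p0, p5, p2) → 35.7932
  f5: (p0, p5, p4) → 60.9852
  f6: (p1, p2, p6) → 8.0971
  f7: (p1, p5, p6) → 108.9084
  f8: (p1, p5, p2) → 16.9262
Σ area = 600.482

Euler: V−E+F = 6−12+8 = 2.

facets=8 area=600.482


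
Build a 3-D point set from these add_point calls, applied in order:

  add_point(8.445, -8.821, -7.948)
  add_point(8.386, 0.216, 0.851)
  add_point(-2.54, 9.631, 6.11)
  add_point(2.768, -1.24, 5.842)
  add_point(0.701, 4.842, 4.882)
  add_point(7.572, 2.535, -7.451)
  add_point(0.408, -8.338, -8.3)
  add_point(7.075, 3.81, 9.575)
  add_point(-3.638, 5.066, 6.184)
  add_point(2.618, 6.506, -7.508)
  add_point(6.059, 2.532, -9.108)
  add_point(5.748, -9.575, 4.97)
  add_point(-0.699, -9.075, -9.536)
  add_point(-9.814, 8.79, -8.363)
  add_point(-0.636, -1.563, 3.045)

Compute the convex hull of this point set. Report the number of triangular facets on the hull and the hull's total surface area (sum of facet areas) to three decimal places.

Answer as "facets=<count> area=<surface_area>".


facets=20 area=1126.600

Points on the hull: [0, 1, 2, 5, 7, 8, 9, 10, 11, 12, 13, 14] (12 of 15).

Per-facet area ½‖(b−a)×(c−a)‖:
  f1: (p12, p11, p0) → 61.3221
  f2: (p8, p11, p7) → 80.1111
  f3: (p8, p12, p13) → 154.2879
  f4: (p1, p5, p0) → 48.0041
  f5: (p1, p5, p7) → 26.6004
  f6: (p1, p11, p0) → 63.9238
  f7: (p1, p11, p7) → 52.0875
  f8: (p9, p5, p7) → 54.1272
  f9: (p10, p12, p0) → 53.1162
  f10: (p10, p5, p0) → 12.7882
  f11: (p10, p9, p5) → 6.0322
  f12: (p10, p12, p13) → 113.4583
  f13: (p10, p9, p13) → 23.9641
  f14: (p2, p8, p13) → 37.7010
  f15: (p2, p8, p7) → 26.3895
  f16: (p2, p9, p13) → 89.5103
  f17: (p2, p9, p7) → 86.9799
  f18: (p14, p12, p11) → 74.2709
  f19: (p14, p8, p11) → 24.6855
  f20: (p14, p8, p12) → 37.2402
Σ area = 1126.600

Check V−E+F: 12 − 30 + 20 = 2.


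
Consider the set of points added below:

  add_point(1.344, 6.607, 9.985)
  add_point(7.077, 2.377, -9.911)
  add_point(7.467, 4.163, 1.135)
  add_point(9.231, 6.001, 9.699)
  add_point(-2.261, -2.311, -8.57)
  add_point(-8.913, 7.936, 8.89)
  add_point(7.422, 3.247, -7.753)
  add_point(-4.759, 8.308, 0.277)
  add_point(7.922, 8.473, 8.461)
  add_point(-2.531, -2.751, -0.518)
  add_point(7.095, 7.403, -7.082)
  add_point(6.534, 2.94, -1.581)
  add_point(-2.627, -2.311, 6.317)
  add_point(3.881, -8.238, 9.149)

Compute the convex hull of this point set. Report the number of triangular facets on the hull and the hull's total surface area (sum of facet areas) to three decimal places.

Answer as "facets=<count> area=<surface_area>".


Extreme-point indices: [0, 1, 3, 4, 5, 6, 7, 8, 9, 10, 12, 13] — 12 of 14 on the boundary.

Area of each hull facet:
  f1: (p1, p13, p3) → 148.1093
  f2: (p4, p1, p13) → 103.5529
  f3: (p0, p13, p5) → 75.1661
  f4: (p0, p13, p3) → 57.8772
  f5: (p10, p4, p1) → 28.6967
  f6: (p12, p13, p5) → 31.6996
  f7: (p8, p10, p3) → 22.1643
  f8: (p8, p0, p5) → 18.0195
  f9: (p8, p0, p3) → 10.6622
  f10: (p6, p1, p3) → 4.7500
  f11: (p6, p10, p3) → 35.7589
  f12: (p6, p10, p1) → 4.3051
  f13: (p9, p4, p13) → 33.7442
  f14: (p9, p12, p13) → 30.6262
  f15: (p9, p4, p5) → 51.3638
  f16: (p9, p12, p5) → 40.5464
  f17: (p7, p8, p5) → 71.6721
  f18: (p7, p8, p10) → 95.4532
  f19: (p7, p4, p5) → 53.0066
  f20: (p7, p10, p4) → 83.1881
Σ area = 1000.362

Check V−E+F: 12 − 30 + 20 = 2.

facets=20 area=1000.362


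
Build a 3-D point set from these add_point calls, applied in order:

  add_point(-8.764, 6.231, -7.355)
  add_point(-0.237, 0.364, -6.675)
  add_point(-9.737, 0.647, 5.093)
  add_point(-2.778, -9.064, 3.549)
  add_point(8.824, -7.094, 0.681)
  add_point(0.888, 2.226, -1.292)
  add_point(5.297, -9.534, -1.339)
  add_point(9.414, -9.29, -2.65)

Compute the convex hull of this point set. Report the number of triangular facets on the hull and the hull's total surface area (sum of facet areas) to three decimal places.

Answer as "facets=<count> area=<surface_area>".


Points on the hull: [0, 1, 2, 3, 4, 5, 6, 7] (8 of 8).

Facet areas (half cross-product norm):
  f1: (p5, p0, p2) → 69.7925
  f2: (p3, p6, p7) → 5.2318
  f3: (p3, p0, p2) → 81.1649
  f4: (p3, p6, p0) → 93.1536
  f5: (p4, p5, p2) → 72.0354
  f6: (p4, p5, p7) → 23.2140
  f7: (p4, p3, p2) → 65.0567
  f8: (p4, p3, p7) → 23.6680
  f9: (p1, p5, p7) → 40.6691
  f10: (p1, p5, p0) → 30.0894
  f11: (p1, p6, p7) → 26.2809
  f12: (p1, p6, p0) → 35.5067
Σ area = 565.863

Euler characteristic 8−18+12 = 2 ✓

facets=12 area=565.863


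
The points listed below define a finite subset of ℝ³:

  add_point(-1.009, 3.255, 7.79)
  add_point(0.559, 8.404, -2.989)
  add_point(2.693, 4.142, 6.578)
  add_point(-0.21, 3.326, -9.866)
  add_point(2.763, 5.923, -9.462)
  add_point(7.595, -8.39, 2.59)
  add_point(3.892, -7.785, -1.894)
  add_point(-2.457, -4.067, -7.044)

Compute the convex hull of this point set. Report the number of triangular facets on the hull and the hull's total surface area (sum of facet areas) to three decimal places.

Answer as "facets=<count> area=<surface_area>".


facets=12 area=533.401

8 of the 8 inputs are extreme points: [0, 1, 2, 3, 4, 5, 6, 7].

Triangle areas on the boundary:
  f1: (p0, p1, p7) → 80.0723
  f2: (p2, p0, p5) → 27.4008
  f3: (p2, p0, p1) → 21.0211
  f4: (p2, p4, p5) → 111.2914
  f5: (p2, p4, p1) → 31.1001
  f6: (p6, p4, p5) → 39.5957
  f7: (p6, p0, p7) → 68.6200
  f8: (p6, p0, p5) → 44.2933
  f9: (p3, p1, p7) → 33.8773
  f10: (p3, p4, p1) → 14.3780
  f11: (p3, p6, p7) → 34.2331
  f12: (p3, p6, p4) → 27.5183
Σ area = 533.401

Check V−E+F: 8 − 18 + 12 = 2.


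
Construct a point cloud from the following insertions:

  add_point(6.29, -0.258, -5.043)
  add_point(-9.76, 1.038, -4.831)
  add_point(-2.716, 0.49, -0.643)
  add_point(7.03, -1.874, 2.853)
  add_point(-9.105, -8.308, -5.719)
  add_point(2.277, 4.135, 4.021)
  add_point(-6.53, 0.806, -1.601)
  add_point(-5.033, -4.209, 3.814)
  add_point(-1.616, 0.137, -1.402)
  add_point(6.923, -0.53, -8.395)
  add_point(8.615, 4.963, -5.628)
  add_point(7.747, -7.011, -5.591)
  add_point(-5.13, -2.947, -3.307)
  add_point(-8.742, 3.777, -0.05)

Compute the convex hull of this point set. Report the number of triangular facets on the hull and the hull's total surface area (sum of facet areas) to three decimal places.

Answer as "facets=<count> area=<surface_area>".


facets=14 area=735.783

9 of the 14 inputs are extreme points: [1, 3, 4, 5, 7, 9, 10, 11, 13].

Facet areas (half cross-product norm):
  f1: (p9, p10, p1) → 54.4228
  f2: (p9, p4, p1) → 79.3191
  f3: (p9, p11, p10) → 18.4209
  f4: (p9, p11, p4) → 60.0124
  f5: (p13, p10, p1) → 51.1043
  f6: (p13, p5, p10) → 66.2390
  f7: (p13, p4, p1) → 21.9620
  f8: (p3, p5, p10) → 40.9868
  f9: (p3, p11, p10) → 51.1978
  f10: (p7, p13, p4) → 52.7276
  f11: (p7, p13, p5) → 49.7064
  f12: (p7, p3, p5) → 42.2770
  f13: (p7, p11, p4) → 86.3876
  f14: (p7, p3, p11) → 61.0197
Σ area = 735.783

Check V−E+F: 9 − 21 + 14 = 2.


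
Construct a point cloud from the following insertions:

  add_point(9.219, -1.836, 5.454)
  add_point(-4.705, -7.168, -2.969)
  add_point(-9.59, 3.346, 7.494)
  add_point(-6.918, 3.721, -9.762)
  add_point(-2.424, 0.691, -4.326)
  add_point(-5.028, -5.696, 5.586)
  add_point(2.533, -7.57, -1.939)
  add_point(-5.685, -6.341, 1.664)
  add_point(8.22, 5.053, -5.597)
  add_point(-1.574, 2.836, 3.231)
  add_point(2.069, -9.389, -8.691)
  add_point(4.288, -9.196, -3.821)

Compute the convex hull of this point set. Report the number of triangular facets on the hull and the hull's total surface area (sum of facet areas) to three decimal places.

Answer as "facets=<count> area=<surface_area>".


facets=14 area=913.124

9 of the 12 inputs are extreme points: [0, 1, 2, 3, 5, 7, 8, 10, 11].

Facet areas (half cross-product norm):
  f1: (p8, p0, p2) → 127.1003
  f2: (p3, p8, p2) → 136.7312
  f3: (p3, p8, p10) → 109.3964
  f4: (p5, p0, p2) → 74.5348
  f5: (p11, p5, p0) → 81.1661
  f6: (p11, p8, p0) → 78.8115
  f7: (p11, p8, p10) → 39.8387
  f8: (p1, p3, p10) → 59.5251
  f9: (p1, p3, p2) → 98.0119
  f10: (p7, p11, p10) → 31.3151
  f11: (p7, p1, p10) → 13.2952
  f12: (p7, p11, p5) → 22.0936
  f13: (p7, p5, p2) → 20.1078
  f14: (p7, p1, p2) → 21.1964
Σ area = 913.124

Check V−E+F: 9 − 21 + 14 = 2.


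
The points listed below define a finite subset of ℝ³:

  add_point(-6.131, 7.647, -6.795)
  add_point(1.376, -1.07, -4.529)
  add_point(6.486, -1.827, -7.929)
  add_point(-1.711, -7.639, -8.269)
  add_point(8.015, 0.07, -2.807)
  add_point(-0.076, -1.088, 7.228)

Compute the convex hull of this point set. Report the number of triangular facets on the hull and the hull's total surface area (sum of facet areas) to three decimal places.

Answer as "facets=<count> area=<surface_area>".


facets=6 area=456.257

Hull vertices (5/6): indices [0, 2, 3, 4, 5].

Triangle areas on the boundary:
  f1: (p5, p4, p0) → 101.8441
  f2: (p5, p3, p0) → 122.0369
  f3: (p5, p3, p4) → 86.1987
  f4: (p2, p4, p0) → 44.8055
  f5: (p2, p3, p0) → 75.8179
  f6: (p2, p3, p4) → 25.5537
Σ area = 456.257

Euler characteristic 5−9+6 = 2 ✓


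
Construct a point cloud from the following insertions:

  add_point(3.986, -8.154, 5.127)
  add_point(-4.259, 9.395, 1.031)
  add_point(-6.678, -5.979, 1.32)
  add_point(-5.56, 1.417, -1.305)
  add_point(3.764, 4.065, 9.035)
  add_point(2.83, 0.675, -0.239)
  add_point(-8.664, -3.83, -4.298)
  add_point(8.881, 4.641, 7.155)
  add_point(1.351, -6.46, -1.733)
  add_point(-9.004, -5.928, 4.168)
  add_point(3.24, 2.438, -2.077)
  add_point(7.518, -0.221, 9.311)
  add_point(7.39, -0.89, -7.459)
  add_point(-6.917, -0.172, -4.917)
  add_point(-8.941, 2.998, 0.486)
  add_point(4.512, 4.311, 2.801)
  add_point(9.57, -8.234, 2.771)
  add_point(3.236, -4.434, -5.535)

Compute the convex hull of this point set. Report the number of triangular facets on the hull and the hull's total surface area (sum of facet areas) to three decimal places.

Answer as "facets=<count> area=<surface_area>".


Points on the hull: [0, 1, 2, 4, 6, 7, 8, 9, 11, 12, 13, 14, 16, 17] (14 of 18).

Facet areas (half cross-product norm):
  f1: (p11, p4, p9) → 48.1742
  f2: (p2, p6, p9) → 10.1932
  f3: (p17, p12, p16) → 32.1373
  f4: (p17, p6, p12) → 24.2003
  f5: (p14, p6, p9) → 33.9543
  f6: (p14, p4, p9) → 73.3526
  f7: (p14, p4, p1) → 49.6025
  f8: (p13, p12, p1) → 83.8154
  f9: (p13, p6, p12) → 27.3232
  f10: (p13, p14, p1) → 25.2357
  f11: (p13, p14, p6) → 13.2904
  f12: (p0, p11, p9) → 61.6137
  f13: (p0, p11, p16) → 28.8456
  f14: (p0, p2, p9) → 19.9993
  f15: (p7, p11, p4) → 13.3663
  f16: (p7, p4, p1) → 32.3535
  f17: (p7, p12, p1) → 112.3548
  f18: (p7, p12, p16) → 83.1726
  f19: (p7, p11, p16) → 26.7634
  f20: (p8, p17, p16) → 22.2747
  f21: (p8, p17, p6) → 25.0098
  f22: (p8, p2, p6) → 27.2482
  f23: (p8, p0, p16) → 22.8455
  f24: (p8, p0, p2) → 32.4364
Σ area = 929.563

Euler characteristic 14−36+24 = 2 ✓

facets=24 area=929.563


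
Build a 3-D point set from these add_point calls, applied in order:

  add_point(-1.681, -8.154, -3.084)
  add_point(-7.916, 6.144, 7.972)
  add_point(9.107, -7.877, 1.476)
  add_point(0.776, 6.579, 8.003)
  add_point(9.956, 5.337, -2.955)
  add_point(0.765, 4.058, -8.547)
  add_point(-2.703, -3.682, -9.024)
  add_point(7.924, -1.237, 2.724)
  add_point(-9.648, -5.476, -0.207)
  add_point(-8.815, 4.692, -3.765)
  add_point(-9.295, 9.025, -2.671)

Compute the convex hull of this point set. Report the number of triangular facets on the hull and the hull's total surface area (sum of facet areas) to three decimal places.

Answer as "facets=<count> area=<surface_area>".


Hull vertices (11/11): indices [0, 1, 2, 3, 4, 5, 6, 7, 8, 9, 10].

Per-facet area ½‖(b−a)×(c−a)‖:
  f1: (p3, p10, p4) → 106.1974
  f2: (p6, p2, p4) → 104.4836
  f3: (p1, p10, p8) → 74.4497
  f4: (p1, p3, p10) → 48.0358
  f5: (p1, p2, p8) → 135.5597
  f6: (p1, p2, p3) → 70.6503
  f7: (p7, p3, p4) → 52.6793
  f8: (p7, p2, p4) → 25.3864
  f9: (p7, p2, p3) → 22.9546
  f10: (p9, p10, p8) → 13.9384
  f11: (p9, p6, p8) → 54.8021
  f12: (p9, p6, p10) → 13.3005
  f13: (p5, p10, p4) → 63.2308
  f14: (p5, p6, p4) → 40.2971
  f15: (p5, p6, p10) → 53.6994
  f16: (p0, p2, p8) → 37.5353
  f17: (p0, p6, p8) → 33.3026
  f18: (p0, p6, p2) → 39.9103
Σ area = 990.413

Euler characteristic 11−27+18 = 2 ✓

facets=18 area=990.413


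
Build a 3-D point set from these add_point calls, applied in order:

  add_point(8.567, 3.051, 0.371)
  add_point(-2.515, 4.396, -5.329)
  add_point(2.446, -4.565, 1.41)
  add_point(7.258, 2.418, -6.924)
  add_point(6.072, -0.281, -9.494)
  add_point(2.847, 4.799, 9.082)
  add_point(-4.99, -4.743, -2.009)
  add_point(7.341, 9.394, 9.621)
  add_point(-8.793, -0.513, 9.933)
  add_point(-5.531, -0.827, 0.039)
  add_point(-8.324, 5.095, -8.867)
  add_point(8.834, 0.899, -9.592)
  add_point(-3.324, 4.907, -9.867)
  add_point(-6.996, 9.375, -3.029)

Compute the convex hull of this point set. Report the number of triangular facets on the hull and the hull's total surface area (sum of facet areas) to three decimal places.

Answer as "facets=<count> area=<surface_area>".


Hull vertices (11/14): indices [0, 2, 4, 5, 6, 7, 8, 10, 11, 12, 13].

Per-facet area ½‖(b−a)×(c−a)‖:
  f1: (p13, p7, p8) → 140.7974
  f2: (p13, p7, p11) → 168.0387
  f3: (p13, p12, p11) → 48.6546
  f4: (p5, p7, p8) → 16.0065
  f5: (p5, p2, p8) → 73.8754
  f6: (p5, p2, p7) → 30.4362
  f7: (p0, p7, p11) → 22.1913
  f8: (p0, p2, p11) → 50.0456
  f9: (p0, p2, p7) → 53.1923
  f10: (p6, p2, p8) → 53.7320
  f11: (p10, p13, p12) → 18.7762
  f12: (p10, p13, p8) → 58.3356
  f13: (p10, p6, p8) → 81.1578
  f14: (p4, p2, p11) → 16.5660
  f15: (p4, p6, p2) → 49.9691
  f16: (p4, p10, p6) → 82.6427
  f17: (p4, p12, p11) → 12.7457
  f18: (p4, p10, p12) → 13.5906
Σ area = 990.754

Euler characteristic 11−27+18 = 2 ✓

facets=18 area=990.754
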